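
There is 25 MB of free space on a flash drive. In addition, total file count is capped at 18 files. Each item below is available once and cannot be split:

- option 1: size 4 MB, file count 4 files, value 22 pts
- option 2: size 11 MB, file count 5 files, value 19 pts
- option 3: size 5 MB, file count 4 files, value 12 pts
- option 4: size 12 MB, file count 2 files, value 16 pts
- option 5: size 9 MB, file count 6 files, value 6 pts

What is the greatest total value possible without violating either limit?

53 pts

Feasible sets respecting both limits:
- option 1+option 2+option 3: size 20, file count 13, value 53
- option 1+option 3+option 4: size 21, file count 10, value 50
- option 1+option 2+option 5: size 24, file count 15, value 47
- option 1+option 4+option 5: size 25, file count 12, value 44
Best: 53 pts.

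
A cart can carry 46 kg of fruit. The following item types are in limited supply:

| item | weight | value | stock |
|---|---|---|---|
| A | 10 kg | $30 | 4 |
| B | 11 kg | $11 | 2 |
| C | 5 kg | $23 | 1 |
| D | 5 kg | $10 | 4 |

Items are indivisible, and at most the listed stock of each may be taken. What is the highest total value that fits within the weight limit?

Best selections within weight 46 and stock limits:
- 4×A + 1×C: weight 45, value 143
- 3×A + 1×C + 2×D: weight 45, value 133
- 4×A + 1×D: weight 45, value 130
- 3×A + 1×B + 1×C: weight 46, value 124
Best: $143.

$143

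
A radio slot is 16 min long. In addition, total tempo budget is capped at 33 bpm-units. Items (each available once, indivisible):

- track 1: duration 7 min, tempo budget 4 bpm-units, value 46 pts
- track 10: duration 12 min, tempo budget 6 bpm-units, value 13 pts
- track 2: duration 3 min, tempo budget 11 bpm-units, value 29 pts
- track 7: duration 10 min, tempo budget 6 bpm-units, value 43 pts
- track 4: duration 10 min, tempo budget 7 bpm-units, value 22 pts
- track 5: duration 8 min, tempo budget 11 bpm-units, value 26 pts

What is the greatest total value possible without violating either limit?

75 pts

Feasible sets respecting both limits:
- track 1+track 2: duration 10, tempo budget 15, value 75
- track 2+track 7: duration 13, tempo budget 17, value 72
- track 1+track 5: duration 15, tempo budget 15, value 72
Best: 75 pts.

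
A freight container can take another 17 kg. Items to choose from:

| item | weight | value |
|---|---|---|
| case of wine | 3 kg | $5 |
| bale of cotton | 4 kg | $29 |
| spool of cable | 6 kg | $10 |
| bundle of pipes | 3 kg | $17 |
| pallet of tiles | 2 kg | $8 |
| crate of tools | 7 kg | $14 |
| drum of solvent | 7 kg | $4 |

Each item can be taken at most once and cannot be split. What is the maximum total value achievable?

$68

Check high-value combinations within 17 kg:
- bale of cotton+bundle of pipes+pallet of tiles+crate of tools: weight 4+3+2+7=16, value 29+17+8+14=68
- case of wine+bale of cotton+bundle of pipes+crate of tools: weight 3+4+3+7=17, value 5+29+17+14=65
- bale of cotton+spool of cable+bundle of pipes+pallet of tiles: weight 4+6+3+2=15, value 29+10+17+8=64
- case of wine+bale of cotton+spool of cable+bundle of pipes: weight 3+4+6+3=16, value 5+29+10+17=61
Best: $68.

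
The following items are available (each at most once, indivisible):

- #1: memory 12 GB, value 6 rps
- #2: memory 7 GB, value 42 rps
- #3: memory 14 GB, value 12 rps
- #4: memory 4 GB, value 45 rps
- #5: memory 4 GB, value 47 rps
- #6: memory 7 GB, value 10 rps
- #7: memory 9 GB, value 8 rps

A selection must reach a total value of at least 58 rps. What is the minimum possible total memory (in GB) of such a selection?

8

Subsets with value ≥ 58, sorted by total memory:
- #4+#5: memory 8, value 92
- #2+#5: memory 11, value 89
- #2+#4: memory 11, value 87
Minimum memory: 8 GB.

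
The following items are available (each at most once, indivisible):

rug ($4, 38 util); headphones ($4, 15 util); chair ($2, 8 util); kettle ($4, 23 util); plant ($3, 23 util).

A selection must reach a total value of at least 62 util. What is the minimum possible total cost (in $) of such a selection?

9

Subsets with value ≥ 62, sorted by total cost:
- rug+chair+plant: cost 9, value 69
- rug+chair+kettle: cost 10, value 69
Minimum cost: 9 $.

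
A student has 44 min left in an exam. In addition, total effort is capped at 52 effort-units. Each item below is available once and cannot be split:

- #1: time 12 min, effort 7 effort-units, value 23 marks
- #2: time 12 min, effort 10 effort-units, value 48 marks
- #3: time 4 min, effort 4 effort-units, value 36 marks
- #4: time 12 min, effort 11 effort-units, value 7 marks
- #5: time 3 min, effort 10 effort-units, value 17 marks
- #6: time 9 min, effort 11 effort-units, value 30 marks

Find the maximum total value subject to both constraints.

Feasible sets respecting both limits:
- #1+#2+#3+#5+#6: time 40, effort 42, value 154
- #2+#3+#4+#5+#6: time 40, effort 46, value 138
- #1+#2+#3+#6: time 37, effort 32, value 137
Best: 154 marks.

154 marks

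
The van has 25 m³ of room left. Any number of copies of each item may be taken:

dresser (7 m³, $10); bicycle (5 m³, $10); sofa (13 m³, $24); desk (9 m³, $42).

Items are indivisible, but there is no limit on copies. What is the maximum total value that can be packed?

Best value-per-unit is desk at 42/9; filling with it alone gives 2×42 = 84.
Optimal mix: 1×dresser + 2×desk → volume 25, value 94.

$94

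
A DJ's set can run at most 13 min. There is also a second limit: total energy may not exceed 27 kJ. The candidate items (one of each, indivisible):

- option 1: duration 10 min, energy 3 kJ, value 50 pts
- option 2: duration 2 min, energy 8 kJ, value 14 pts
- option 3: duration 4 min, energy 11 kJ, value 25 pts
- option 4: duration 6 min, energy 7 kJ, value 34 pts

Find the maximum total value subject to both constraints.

73 pts

Feasible sets respecting both limits:
- option 2+option 3+option 4: duration 12, energy 26, value 73
- option 1+option 2: duration 12, energy 11, value 64
- option 3+option 4: duration 10, energy 18, value 59
Best: 73 pts.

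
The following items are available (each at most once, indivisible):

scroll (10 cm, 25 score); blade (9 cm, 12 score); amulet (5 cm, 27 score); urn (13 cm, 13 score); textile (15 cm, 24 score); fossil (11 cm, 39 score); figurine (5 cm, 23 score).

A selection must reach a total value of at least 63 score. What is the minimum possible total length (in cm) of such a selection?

16

Subsets with value ≥ 63, sorted by total length:
- amulet+fossil: length 16, value 66
- scroll+amulet+figurine: length 20, value 75
- amulet+fossil+figurine: length 21, value 89
Minimum length: 16 cm.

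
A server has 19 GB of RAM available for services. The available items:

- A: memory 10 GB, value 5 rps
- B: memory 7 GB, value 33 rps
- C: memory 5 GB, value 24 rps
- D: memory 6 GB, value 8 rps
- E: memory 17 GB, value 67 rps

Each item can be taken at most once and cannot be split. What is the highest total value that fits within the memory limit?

Check high-value combinations within 19 GB:
- E: memory 17, value 67
- B+C+D: memory 7+5+6=18, value 33+24+8=65
- B+C: memory 7+5=12, value 33+24=57
- B+D: memory 7+6=13, value 33+8=41
Best: 67 rps.

67 rps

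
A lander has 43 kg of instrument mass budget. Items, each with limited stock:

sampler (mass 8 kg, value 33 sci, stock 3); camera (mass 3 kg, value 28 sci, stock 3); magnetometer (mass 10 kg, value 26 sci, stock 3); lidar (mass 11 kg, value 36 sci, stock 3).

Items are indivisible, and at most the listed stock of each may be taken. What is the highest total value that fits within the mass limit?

209 sci

Top feasible selections:
- 3×sampler + 3×camera + 1×magnetometer: mass 43, value 209
- 3×camera + 3×lidar: mass 42, value 192
- 3×sampler + 2×camera + 1×lidar: mass 41, value 191
Best: 209 sci.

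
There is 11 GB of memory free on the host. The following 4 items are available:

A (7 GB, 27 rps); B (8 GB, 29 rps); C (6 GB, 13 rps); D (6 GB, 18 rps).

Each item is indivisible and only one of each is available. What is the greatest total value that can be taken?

29 rps

Check high-value combinations within 11 GB:
- B: memory 8, value 29
- A: memory 7, value 27
- D: memory 6, value 18
Best: 29 rps.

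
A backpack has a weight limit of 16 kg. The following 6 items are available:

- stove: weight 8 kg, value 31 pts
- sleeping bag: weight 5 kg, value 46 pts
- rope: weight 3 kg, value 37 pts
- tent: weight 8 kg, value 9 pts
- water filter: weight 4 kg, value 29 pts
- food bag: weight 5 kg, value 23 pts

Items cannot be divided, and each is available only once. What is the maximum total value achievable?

114 pts

Check high-value combinations within 16 kg:
- stove+sleeping bag+rope: weight 8+5+3=16, value 31+46+37=114
- sleeping bag+rope+water filter: weight 5+3+4=12, value 46+37+29=112
- sleeping bag+rope+food bag: weight 5+3+5=13, value 46+37+23=106
- sleeping bag+water filter+food bag: weight 5+4+5=14, value 46+29+23=98
Best: 114 pts.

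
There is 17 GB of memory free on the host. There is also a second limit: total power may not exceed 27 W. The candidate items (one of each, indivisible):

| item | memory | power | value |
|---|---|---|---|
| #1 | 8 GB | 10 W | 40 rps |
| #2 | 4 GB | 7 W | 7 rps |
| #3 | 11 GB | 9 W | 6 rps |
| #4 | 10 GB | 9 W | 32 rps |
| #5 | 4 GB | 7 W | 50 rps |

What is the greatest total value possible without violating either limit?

Feasible sets respecting both limits:
- #1+#2+#5: memory 16, power 24, value 97
- #1+#5: memory 12, power 17, value 90
- #4+#5: memory 14, power 16, value 82
- #2+#5: memory 8, power 14, value 57
Best: 97 rps.

97 rps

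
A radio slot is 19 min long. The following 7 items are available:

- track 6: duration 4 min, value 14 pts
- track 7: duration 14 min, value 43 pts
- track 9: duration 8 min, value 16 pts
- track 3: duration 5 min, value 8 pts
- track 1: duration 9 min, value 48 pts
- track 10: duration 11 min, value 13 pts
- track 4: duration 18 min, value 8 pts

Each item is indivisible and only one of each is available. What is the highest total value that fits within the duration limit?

70 pts

Check high-value combinations within 19 min:
- track 6+track 3+track 1: duration 4+5+9=18, value 14+8+48=70
- track 9+track 1: duration 8+9=17, value 16+48=64
- track 6+track 1: duration 4+9=13, value 14+48=62
Best: 70 pts.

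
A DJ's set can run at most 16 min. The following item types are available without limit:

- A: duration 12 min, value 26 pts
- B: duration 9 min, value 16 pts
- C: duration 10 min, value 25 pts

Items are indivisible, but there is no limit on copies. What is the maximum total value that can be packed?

26 pts

Best value-per-unit is C at 25/10; filling with it alone gives 1×25 = 25.
Optimal mix: 1×A → duration 12, value 26.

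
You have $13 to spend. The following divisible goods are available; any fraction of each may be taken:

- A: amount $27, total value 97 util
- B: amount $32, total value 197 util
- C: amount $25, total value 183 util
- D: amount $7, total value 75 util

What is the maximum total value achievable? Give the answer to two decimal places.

118.92

Take in order of value per unit:
- D (75/7 per unit): all 7 → value 75, running total 75.00
- C (183/25 per unit): 6 of 25 → value 6×183/25 = 43.9200, running total 118.92
Total 118.92.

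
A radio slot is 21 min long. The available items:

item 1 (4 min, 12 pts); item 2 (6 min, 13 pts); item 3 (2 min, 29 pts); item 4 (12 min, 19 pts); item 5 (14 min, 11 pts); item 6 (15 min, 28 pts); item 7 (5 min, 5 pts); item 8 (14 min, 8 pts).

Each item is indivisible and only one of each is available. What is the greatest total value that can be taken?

Check high-value combinations within 21 min:
- item 1+item 3+item 6: duration 4+2+15=21, value 12+29+28=69
- item 2+item 3+item 4: duration 6+2+12=20, value 13+29+19=61
- item 1+item 3+item 4: duration 4+2+12=18, value 12+29+19=60
- item 1+item 2+item 3+item 7: duration 4+6+2+5=17, value 12+13+29+5=59
Best: 69 pts.

69 pts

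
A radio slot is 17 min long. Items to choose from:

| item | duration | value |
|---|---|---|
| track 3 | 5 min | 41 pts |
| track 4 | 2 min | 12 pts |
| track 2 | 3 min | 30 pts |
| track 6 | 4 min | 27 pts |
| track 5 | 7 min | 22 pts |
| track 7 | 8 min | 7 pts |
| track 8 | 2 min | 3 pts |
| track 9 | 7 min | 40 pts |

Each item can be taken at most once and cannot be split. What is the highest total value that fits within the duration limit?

123 pts

Check high-value combinations within 17 min:
- track 3+track 4+track 2+track 9: duration 5+2+3+7=17, value 41+12+30+40=123
- track 3+track 2+track 8+track 9: duration 5+3+2+7=17, value 41+30+3+40=114
- track 3+track 4+track 2+track 6+track 8: duration 5+2+3+4+2=16, value 41+12+30+27+3=113
- track 3+track 2+track 9: duration 5+3+7=15, value 41+30+40=111
- track 3+track 4+track 2+track 6: duration 5+2+3+4=14, value 41+12+30+27=110
Best: 123 pts.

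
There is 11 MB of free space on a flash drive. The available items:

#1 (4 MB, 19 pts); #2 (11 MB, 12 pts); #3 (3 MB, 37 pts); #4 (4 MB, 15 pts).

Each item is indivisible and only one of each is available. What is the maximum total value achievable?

Check high-value combinations within 11 MB:
- #1+#3+#4: size 4+3+4=11, value 19+37+15=71
- #1+#3: size 4+3=7, value 19+37=56
- #3+#4: size 3+4=7, value 37+15=52
- #3: size 3, value 37
- #1+#4: size 4+4=8, value 19+15=34
Best: 71 pts.

71 pts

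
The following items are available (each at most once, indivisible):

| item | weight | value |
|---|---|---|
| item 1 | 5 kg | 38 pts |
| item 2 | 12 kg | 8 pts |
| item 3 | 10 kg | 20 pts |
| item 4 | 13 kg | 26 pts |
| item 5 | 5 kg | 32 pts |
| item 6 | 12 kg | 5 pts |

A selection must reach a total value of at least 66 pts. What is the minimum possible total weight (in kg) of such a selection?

10

Subsets with value ≥ 66, sorted by total weight:
- item 1+item 5: weight 10, value 70
- item 1+item 3+item 5: weight 20, value 90
Minimum weight: 10 kg.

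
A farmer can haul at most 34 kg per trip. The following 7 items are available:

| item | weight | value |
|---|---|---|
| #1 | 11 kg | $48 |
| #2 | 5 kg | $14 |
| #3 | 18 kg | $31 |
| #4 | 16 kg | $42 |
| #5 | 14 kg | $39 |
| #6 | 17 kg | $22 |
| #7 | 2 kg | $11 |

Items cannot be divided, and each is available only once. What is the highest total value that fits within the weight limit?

Check high-value combinations within 34 kg:
- #1+#2+#4+#7: weight 11+5+16+2=34, value 48+14+42+11=115
- #1+#2+#5+#7: weight 11+5+14+2=32, value 48+14+39+11=112
- #1+#2+#4: weight 11+5+16=32, value 48+14+42=104
Best: $115.

$115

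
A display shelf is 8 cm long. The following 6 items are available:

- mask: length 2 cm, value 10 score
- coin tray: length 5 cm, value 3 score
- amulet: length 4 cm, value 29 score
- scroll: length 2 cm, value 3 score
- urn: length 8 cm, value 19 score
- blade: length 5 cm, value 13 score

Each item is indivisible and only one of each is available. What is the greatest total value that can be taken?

Check high-value combinations within 8 cm:
- mask+amulet+scroll: length 2+4+2=8, value 10+29+3=42
- mask+amulet: length 2+4=6, value 10+29=39
- amulet+scroll: length 4+2=6, value 29+3=32
- amulet: length 4, value 29
- mask+blade: length 2+5=7, value 10+13=23
Best: 42 score.

42 score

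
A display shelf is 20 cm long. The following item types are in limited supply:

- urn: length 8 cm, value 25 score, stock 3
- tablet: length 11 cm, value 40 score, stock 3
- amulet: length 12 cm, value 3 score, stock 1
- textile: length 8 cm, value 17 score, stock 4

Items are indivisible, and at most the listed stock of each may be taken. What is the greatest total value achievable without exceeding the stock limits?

65 score

Top feasible selections:
- 1×urn + 1×tablet: length 19, value 65
- 1×tablet + 1×textile: length 19, value 57
Best: 65 score.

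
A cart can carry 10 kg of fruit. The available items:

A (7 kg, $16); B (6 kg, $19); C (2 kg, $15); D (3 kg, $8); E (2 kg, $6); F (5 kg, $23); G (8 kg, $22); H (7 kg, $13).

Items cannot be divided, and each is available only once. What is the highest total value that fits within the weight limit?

$46

This is a 0/1 knapsack; check combinations near the capacity.
- C+D+F: weight 2+3+5=10, value 15+8+23=46
- C+E+F: weight 2+2+5=9, value 15+6+23=44
- B+C+E: weight 6+2+2=10, value 19+15+6=40
- C+F: weight 2+5=7, value 15+23=38
Best: $46.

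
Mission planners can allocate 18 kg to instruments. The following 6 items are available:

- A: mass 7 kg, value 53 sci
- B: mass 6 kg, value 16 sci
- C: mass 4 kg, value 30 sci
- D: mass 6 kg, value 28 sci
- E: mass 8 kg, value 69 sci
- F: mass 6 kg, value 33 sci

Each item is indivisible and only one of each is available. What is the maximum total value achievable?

132 sci

This is a 0/1 knapsack; check combinations near the capacity.
- C+E+F: mass 4+8+6=18, value 30+69+33=132
- C+D+E: mass 4+6+8=18, value 30+28+69=127
- A+E: mass 7+8=15, value 53+69=122
Best: 132 sci.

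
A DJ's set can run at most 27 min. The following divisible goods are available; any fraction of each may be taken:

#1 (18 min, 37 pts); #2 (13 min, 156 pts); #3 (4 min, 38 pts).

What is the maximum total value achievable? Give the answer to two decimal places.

214.56

Take in order of value per unit:
- #2 (156/13 per unit): all 13 → value 156, running total 156.00
- #3 (38/4 per unit): all 4 → value 38, running total 194.00
- #1 (37/18 per unit): 10 of 18 → value 10×37/18 = 20.5556, running total 214.56
Total 214.56.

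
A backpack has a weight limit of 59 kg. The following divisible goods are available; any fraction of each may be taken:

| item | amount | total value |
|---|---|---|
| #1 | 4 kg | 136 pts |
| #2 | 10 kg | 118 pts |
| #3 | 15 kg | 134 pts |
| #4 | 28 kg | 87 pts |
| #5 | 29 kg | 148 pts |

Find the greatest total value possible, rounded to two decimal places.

539.11

Take in order of value per unit:
- #1 (136/4 per unit): all 4 → value 136, running total 136.00
- #2 (118/10 per unit): all 10 → value 118, running total 254.00
- #3 (134/15 per unit): all 15 → value 134, running total 388.00
- #5 (148/29 per unit): all 29 → value 148, running total 536.00
- #4 (87/28 per unit): 1 of 28 → value 1×87/28 = 3.1071, running total 539.11
Total 539.11.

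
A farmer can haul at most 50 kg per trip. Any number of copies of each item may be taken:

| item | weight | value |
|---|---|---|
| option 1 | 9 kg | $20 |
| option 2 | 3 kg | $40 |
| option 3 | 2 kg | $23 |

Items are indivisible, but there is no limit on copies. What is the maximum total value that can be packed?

$663

Best value-per-unit is option 2 at 40/3; filling with it alone gives 16×40 = 640.
Optimal mix: 16×option 2 + 1×option 3 → weight 50, value 663.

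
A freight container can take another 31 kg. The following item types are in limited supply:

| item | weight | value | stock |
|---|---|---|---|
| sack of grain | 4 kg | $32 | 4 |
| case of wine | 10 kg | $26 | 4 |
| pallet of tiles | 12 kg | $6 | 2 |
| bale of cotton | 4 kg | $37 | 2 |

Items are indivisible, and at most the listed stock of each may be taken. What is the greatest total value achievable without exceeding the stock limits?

$202

Top feasible selections:
- 4×sack of grain + 2×bale of cotton: weight 24, value 202
- 3×sack of grain + 1×case of wine + 2×bale of cotton: weight 30, value 196
- 4×sack of grain + 1×case of wine + 1×bale of cotton: weight 30, value 191
Best: $202.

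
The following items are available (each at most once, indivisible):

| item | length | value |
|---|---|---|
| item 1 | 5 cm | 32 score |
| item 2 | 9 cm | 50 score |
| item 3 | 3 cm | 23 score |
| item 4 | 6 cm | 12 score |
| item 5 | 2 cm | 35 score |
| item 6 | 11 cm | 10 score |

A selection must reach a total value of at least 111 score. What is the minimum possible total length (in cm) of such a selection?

Subsets with value ≥ 111, sorted by total length:
- item 1+item 2+item 5: length 16, value 117
- item 1+item 2+item 3+item 5: length 19, value 140
- item 2+item 3+item 4+item 5: length 20, value 120
- item 1+item 2+item 4+item 5: length 22, value 129
Minimum length: 16 cm.

16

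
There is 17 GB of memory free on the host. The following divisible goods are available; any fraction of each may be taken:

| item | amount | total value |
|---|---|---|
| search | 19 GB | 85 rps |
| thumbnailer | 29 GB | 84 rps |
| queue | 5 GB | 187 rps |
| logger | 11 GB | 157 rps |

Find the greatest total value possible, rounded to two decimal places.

348.47

Take in order of value per unit:
- queue (187/5 per unit): all 5 → value 187, running total 187.00
- logger (157/11 per unit): all 11 → value 157, running total 344.00
- search (85/19 per unit): 1 of 19 → value 1×85/19 = 4.4737, running total 348.47
Total 348.47.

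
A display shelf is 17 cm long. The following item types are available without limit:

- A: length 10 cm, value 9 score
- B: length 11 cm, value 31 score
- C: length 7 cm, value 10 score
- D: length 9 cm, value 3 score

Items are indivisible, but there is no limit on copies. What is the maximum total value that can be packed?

Best value-per-unit is B at 31/11, and filling with it alone uses length 1×11=11. No mix of the others beats 1×31 = 31.

31 score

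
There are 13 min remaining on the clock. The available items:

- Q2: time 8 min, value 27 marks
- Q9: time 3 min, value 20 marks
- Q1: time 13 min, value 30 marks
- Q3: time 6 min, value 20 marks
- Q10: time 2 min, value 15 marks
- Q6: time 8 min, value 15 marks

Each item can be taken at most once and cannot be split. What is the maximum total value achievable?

This is a 0/1 knapsack; check combinations near the capacity.
- Q2+Q9+Q10: time 8+3+2=13, value 27+20+15=62
- Q9+Q3+Q10: time 3+6+2=11, value 20+20+15=55
- Q9+Q10+Q6: time 3+2+8=13, value 20+15+15=50
- Q2+Q9: time 8+3=11, value 27+20=47
- Q2+Q10: time 8+2=10, value 27+15=42
Best: 62 marks.

62 marks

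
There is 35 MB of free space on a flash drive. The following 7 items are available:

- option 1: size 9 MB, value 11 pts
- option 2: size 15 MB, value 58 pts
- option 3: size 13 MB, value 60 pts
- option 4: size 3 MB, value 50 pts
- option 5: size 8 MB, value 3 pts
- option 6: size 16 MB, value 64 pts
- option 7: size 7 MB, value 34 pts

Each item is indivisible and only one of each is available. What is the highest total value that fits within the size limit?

Check high-value combinations within 35 MB:
- option 3+option 4+option 6: size 13+3+16=32, value 60+50+64=174
- option 2+option 4+option 6: size 15+3+16=34, value 58+50+64=172
- option 2+option 3+option 4: size 15+13+3=31, value 58+60+50=168
- option 1+option 4+option 6+option 7: size 9+3+16+7=35, value 11+50+64+34=159
- option 1+option 3+option 4+option 7: size 9+13+3+7=32, value 11+60+50+34=155
Best: 174 pts.

174 pts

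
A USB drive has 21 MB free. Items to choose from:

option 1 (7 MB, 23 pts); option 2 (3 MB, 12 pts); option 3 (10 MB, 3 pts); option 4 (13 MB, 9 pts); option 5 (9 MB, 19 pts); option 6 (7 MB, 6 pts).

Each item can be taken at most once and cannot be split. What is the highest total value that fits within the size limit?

Check high-value combinations within 21 MB:
- option 1+option 2+option 5: size 7+3+9=19, value 23+12+19=54
- option 1+option 5: size 7+9=16, value 23+19=42
- option 1+option 2+option 6: size 7+3+7=17, value 23+12+6=41
- option 1+option 2+option 3: size 7+3+10=20, value 23+12+3=38
Best: 54 pts.

54 pts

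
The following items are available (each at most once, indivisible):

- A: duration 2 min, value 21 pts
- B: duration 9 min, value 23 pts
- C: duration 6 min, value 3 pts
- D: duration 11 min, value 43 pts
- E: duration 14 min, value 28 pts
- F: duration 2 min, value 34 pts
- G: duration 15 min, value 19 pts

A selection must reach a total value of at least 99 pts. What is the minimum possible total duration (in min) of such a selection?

21

Subsets with value ≥ 99, sorted by total duration:
- A+C+D+F: duration 21, value 101
- B+D+F: duration 22, value 100
- A+B+D+F: duration 24, value 121
Minimum duration: 21 min.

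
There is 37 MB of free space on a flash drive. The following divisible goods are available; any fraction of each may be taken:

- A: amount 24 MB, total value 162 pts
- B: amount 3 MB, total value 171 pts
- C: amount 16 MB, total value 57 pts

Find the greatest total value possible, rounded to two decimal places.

368.63

Take in order of value per unit:
- B (171/3 per unit): all 3 → value 171, running total 171.00
- A (162/24 per unit): all 24 → value 162, running total 333.00
- C (57/16 per unit): 10 of 16 → value 10×57/16 = 35.6250, running total 368.63
Total 368.63.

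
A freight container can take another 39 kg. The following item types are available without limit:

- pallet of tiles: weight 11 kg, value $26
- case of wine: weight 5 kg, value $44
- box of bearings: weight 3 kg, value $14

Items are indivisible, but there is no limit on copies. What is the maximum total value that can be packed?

$322

Best value-per-unit is case of wine at 44/5; filling with it alone gives 7×44 = 308.
Optimal mix: 7×case of wine + 1×box of bearings → weight 38, value 322.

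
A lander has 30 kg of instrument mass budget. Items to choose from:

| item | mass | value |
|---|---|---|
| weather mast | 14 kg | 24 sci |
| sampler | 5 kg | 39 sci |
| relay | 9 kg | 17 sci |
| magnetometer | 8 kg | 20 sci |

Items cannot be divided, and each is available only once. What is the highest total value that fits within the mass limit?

83 sci

Check high-value combinations within 30 kg:
- weather mast+sampler+magnetometer: mass 14+5+8=27, value 24+39+20=83
- weather mast+sampler+relay: mass 14+5+9=28, value 24+39+17=80
- sampler+relay+magnetometer: mass 5+9+8=22, value 39+17+20=76
- weather mast+sampler: mass 14+5=19, value 24+39=63
Best: 83 sci.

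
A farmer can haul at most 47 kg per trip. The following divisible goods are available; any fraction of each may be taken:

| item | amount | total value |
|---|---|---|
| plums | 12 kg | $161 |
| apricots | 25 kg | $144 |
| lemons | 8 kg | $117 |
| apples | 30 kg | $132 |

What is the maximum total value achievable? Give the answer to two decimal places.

430.80

Take in order of value per unit:
- lemons (117/8 per unit): all 8 → value 117, running total 117.00
- plums (161/12 per unit): all 12 → value 161, running total 278.00
- apricots (144/25 per unit): all 25 → value 144, running total 422.00
- apples (132/30 per unit): 2 of 30 → value 2×132/30 = 8.8000, running total 430.80
Total 430.80.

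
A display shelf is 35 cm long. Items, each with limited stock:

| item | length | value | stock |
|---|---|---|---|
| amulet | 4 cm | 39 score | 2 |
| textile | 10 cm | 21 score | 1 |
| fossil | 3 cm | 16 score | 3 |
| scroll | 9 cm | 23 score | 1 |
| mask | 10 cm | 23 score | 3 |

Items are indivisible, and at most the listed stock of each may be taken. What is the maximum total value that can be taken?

156 score

Top feasible selections:
- 2×amulet + 2×fossil + 1×scroll + 1×mask: length 33, value 156
- 2×amulet + 2×fossil + 2×mask: length 34, value 156
- 2×amulet + 1×textile + 2×fossil + 1×scroll: length 33, value 154
- 2×amulet + 1×textile + 2×fossil + 1×mask: length 34, value 154
Best: 156 score.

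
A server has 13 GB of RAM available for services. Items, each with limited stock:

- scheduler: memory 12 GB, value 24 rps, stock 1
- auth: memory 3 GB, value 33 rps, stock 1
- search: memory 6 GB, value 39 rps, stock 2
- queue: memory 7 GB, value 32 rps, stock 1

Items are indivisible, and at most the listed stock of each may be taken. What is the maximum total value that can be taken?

78 rps

Top feasible selections:
- 2×search: memory 12, value 78
- 1×auth + 1×search: memory 9, value 72
Best: 78 rps.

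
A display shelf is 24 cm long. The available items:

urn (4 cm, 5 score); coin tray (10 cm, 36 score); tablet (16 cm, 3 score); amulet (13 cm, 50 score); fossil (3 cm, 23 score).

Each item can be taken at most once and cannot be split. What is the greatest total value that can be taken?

Check high-value combinations within 24 cm:
- coin tray+amulet: length 10+13=23, value 36+50=86
- urn+amulet+fossil: length 4+13+3=20, value 5+50+23=78
- amulet+fossil: length 13+3=16, value 50+23=73
Best: 86 score.

86 score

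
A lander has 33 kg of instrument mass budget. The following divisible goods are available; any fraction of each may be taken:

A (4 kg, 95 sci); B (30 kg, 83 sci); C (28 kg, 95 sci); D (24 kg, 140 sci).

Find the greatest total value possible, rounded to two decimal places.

251.96

Take in order of value per unit:
- A (95/4 per unit): all 4 → value 95, running total 95.00
- D (140/24 per unit): all 24 → value 140, running total 235.00
- C (95/28 per unit): 5 of 28 → value 5×95/28 = 16.9643, running total 251.96
Total 251.96.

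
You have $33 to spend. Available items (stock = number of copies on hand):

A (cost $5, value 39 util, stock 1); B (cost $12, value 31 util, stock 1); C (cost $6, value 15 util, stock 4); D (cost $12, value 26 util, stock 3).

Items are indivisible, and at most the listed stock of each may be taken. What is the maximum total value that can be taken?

Top feasible selections:
- 1×A + 1×B + 2×C: cost 29, value 100
- 1×A + 4×C: cost 29, value 99
- 1×A + 1×B + 1×D: cost 29, value 96
Best: 100 util.

100 util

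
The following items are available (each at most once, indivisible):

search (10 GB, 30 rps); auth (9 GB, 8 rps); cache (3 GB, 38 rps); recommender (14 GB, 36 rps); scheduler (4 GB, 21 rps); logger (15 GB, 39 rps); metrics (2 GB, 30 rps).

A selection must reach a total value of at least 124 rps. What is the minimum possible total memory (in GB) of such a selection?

23

Subsets with value ≥ 124, sorted by total memory:
- cache+recommender+scheduler+metrics: memory 23, value 125
- cache+scheduler+logger+metrics: memory 24, value 128
- search+auth+cache+scheduler+metrics: memory 28, value 127
- search+cache+recommender+metrics: memory 29, value 134
Minimum memory: 23 GB.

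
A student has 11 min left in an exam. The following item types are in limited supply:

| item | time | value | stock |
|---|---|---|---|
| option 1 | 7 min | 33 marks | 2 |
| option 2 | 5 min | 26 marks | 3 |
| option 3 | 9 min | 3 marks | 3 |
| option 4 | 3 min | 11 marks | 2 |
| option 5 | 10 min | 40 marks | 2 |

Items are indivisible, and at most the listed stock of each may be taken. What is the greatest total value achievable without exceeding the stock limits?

Top feasible selections:
- 2×option 2: time 10, value 52
- 1×option 2 + 2×option 4: time 11, value 48
- 1×option 1 + 1×option 4: time 10, value 44
- 1×option 5: time 10, value 40
Best: 52 marks.

52 marks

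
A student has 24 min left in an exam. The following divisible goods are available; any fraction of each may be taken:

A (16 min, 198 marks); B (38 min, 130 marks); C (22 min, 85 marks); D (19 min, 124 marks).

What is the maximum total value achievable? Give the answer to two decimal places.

250.21

Take in order of value per unit:
- A (198/16 per unit): all 16 → value 198, running total 198.00
- D (124/19 per unit): 8 of 19 → value 8×124/19 = 52.2105, running total 250.21
Total 250.21.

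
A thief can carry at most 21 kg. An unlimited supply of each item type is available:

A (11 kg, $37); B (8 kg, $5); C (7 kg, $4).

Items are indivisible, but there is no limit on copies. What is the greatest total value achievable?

$42

Best value-per-unit is A at 37/11; filling with it alone gives 1×37 = 37.
Optimal mix: 1×A + 1×B → weight 19, value 42.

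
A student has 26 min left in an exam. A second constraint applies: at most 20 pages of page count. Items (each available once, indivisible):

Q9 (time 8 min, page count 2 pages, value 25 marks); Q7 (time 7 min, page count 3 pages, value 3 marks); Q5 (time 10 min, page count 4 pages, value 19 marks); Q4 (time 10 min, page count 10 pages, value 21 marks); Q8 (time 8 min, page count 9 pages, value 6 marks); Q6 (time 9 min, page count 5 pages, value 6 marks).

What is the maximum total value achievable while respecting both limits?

50 marks

Feasible sets respecting both limits:
- Q9+Q5+Q8: time 26, page count 15, value 50
- Q9+Q7+Q4: time 25, page count 15, value 49
- Q9+Q7+Q5: time 25, page count 9, value 47
- Q9+Q4: time 18, page count 12, value 46
Best: 50 marks.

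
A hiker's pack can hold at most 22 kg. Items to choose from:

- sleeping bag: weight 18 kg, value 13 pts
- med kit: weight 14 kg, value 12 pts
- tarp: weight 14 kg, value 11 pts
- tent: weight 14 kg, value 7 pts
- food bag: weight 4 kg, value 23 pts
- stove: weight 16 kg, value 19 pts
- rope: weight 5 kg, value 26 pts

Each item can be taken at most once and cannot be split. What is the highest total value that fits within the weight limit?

49 pts

Check high-value combinations within 22 kg:
- food bag+rope: weight 4+5=9, value 23+26=49
- stove+rope: weight 16+5=21, value 19+26=45
- food bag+stove: weight 4+16=20, value 23+19=42
- med kit+rope: weight 14+5=19, value 12+26=38
Best: 49 pts.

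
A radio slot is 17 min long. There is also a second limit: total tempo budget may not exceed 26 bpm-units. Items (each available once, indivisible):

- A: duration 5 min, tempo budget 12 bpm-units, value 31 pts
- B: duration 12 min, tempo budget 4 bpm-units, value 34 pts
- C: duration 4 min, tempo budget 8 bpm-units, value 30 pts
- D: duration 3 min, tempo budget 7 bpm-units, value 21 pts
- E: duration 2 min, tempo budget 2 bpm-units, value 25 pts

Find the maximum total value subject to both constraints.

86 pts

Feasible sets respecting both limits:
- A+C+E: duration 11, tempo budget 22, value 86
- B+D+E: duration 17, tempo budget 13, value 80
- A+D+E: duration 10, tempo budget 21, value 77
Best: 86 pts.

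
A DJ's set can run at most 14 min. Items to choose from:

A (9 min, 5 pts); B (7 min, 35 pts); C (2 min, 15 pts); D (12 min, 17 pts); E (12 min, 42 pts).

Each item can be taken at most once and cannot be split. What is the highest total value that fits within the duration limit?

Check high-value combinations within 14 min:
- C+E: duration 2+12=14, value 15+42=57
- B+C: duration 7+2=9, value 35+15=50
- E: duration 12, value 42
Best: 57 pts.

57 pts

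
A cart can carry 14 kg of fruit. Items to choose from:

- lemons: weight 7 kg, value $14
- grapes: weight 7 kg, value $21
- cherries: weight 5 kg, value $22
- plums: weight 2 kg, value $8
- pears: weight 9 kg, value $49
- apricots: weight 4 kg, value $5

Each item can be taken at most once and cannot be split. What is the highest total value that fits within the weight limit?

$71

Check high-value combinations within 14 kg:
- cherries+pears: weight 5+9=14, value 22+49=71
- plums+pears: weight 2+9=11, value 8+49=57
- pears+apricots: weight 9+4=13, value 49+5=54
- grapes+cherries+plums: weight 7+5+2=14, value 21+22+8=51
- pears: weight 9, value 49
Best: $71.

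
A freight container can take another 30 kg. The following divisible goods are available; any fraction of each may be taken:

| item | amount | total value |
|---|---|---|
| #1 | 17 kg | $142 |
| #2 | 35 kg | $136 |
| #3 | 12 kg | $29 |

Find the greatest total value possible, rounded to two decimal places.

Take in order of value per unit:
- #1 (142/17 per unit): all 17 → value 142, running total 142.00
- #2 (136/35 per unit): 13 of 35 → value 13×136/35 = 50.5143, running total 192.51
Total 192.51.

192.51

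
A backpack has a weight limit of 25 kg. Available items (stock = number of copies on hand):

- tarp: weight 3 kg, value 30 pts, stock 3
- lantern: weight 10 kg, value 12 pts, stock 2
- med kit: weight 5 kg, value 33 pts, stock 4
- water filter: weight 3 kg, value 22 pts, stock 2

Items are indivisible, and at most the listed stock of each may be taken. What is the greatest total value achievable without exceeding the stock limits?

Top feasible selections:
- 3×tarp + 2×med kit + 2×water filter: weight 25, value 200
- 3×tarp + 3×med kit: weight 24, value 189
- 2×tarp + 3×med kit + 1×water filter: weight 24, value 181
- 3×tarp + 2×med kit + 1×water filter: weight 22, value 178
Best: 200 pts.

200 pts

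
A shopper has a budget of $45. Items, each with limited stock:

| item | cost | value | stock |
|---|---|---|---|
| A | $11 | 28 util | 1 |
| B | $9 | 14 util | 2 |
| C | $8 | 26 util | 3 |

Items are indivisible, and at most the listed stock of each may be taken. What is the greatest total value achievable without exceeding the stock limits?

Best selections within cost 45 and stock limits:
- 1×A + 1×B + 3×C: cost 44, value 120
- 1×A + 2×B + 2×C: cost 45, value 108
- 1×A + 3×C: cost 35, value 106
- 2×B + 3×C: cost 42, value 106
Best: 120 util.

120 util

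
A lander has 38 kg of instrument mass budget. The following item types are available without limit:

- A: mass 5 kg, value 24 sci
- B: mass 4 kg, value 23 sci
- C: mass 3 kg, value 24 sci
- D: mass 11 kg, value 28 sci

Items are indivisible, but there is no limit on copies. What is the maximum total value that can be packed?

288 sci

Best value-per-unit is C at 24/3; filling with it alone gives 12×24 = 288.
Optimal mix: 1×A + 11×C → mass 38, value 288.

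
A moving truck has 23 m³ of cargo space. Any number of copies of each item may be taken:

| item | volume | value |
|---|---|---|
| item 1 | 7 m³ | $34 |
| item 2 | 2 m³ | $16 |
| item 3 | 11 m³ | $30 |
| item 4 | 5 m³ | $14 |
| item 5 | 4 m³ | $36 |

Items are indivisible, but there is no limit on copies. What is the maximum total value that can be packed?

$196

Best value-per-unit is item 5 at 36/4; filling with it alone gives 5×36 = 180.
Optimal mix: 1×item 2 + 5×item 5 → volume 22, value 196.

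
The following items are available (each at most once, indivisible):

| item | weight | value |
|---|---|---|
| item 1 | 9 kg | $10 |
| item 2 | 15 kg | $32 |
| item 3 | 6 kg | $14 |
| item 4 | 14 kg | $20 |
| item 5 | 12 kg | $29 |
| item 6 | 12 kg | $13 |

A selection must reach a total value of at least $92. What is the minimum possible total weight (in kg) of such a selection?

47

Subsets with value ≥ 92, sorted by total weight:
- item 2+item 3+item 4+item 5: weight 47, value 95
- item 2+item 4+item 5+item 6: weight 53, value 94
- item 1+item 2+item 3+item 5+item 6: weight 54, value 98
- item 1+item 2+item 3+item 4+item 5: weight 56, value 105
Minimum weight: 47 kg.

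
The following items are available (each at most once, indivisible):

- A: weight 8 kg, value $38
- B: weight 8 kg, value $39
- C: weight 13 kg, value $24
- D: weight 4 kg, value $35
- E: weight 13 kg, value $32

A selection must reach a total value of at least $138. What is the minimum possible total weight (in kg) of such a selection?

Subsets with value ≥ 138, sorted by total weight:
- A+B+D+E: weight 33, value 144
- A+B+C+D+E: weight 46, value 168
Minimum weight: 33 kg.

33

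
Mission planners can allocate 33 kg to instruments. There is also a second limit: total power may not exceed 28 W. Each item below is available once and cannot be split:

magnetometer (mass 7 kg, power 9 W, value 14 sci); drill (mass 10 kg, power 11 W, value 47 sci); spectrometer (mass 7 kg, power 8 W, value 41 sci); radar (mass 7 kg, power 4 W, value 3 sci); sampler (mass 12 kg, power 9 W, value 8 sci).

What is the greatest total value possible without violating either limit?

102 sci

Feasible sets respecting both limits:
- magnetometer+drill+spectrometer: mass 24, power 28, value 102
- drill+spectrometer+sampler: mass 29, power 28, value 96
- drill+spectrometer+radar: mass 24, power 23, value 91
Best: 102 sci.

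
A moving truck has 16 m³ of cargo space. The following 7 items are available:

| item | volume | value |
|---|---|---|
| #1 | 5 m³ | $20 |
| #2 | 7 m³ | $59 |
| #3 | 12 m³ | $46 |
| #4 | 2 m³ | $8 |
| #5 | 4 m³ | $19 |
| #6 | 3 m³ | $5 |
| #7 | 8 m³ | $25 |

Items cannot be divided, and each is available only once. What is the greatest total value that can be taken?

Check high-value combinations within 16 m³:
- #1+#2+#5: volume 5+7+4=16, value 20+59+19=98
- #2+#4+#5+#6: volume 7+2+4+3=16, value 59+8+19+5=91
- #1+#2+#4: volume 5+7+2=14, value 20+59+8=87
Best: $98.

$98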